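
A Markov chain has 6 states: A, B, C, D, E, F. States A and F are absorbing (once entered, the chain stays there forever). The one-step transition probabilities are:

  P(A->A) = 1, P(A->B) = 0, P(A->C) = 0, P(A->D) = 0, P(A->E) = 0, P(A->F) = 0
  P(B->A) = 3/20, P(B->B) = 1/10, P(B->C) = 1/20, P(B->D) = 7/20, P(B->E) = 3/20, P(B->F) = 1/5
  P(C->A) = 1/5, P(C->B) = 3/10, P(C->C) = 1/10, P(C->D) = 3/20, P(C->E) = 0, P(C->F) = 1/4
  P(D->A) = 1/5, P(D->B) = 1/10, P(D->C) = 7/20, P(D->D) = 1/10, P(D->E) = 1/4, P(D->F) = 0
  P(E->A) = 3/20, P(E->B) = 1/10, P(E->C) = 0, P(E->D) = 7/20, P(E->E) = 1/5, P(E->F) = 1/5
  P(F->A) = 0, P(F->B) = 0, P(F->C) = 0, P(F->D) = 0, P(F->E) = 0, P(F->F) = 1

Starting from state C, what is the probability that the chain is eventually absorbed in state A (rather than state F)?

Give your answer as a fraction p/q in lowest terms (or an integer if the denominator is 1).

Let a_i = P(absorbed in A | start in state i).
Boundary conditions: a_A = 1, a_F = 0.
For each transient state i, a_i = sum_j P(i->j) * a_j:
  a_B = 3/20*a_A + 1/10*a_B + 1/20*a_C + 7/20*a_D + 3/20*a_E + 1/5*a_F
  a_C = 1/5*a_A + 3/10*a_B + 1/10*a_C + 3/20*a_D + 0*a_E + 1/4*a_F
  a_D = 1/5*a_A + 1/10*a_B + 7/20*a_C + 1/10*a_D + 1/4*a_E + 0*a_F
  a_E = 3/20*a_A + 1/10*a_B + 0*a_C + 7/20*a_D + 1/5*a_E + 1/5*a_F

Substituting a_A = 1 and a_F = 0, rearrange to (I - Q) a = r where r[i] = P(i -> A):
  [9/10, -1/20, -7/20, -3/20] . (a_B, a_C, a_D, a_E) = 3/20
  [-3/10, 9/10, -3/20, 0] . (a_B, a_C, a_D, a_E) = 1/5
  [-1/10, -7/20, 9/10, -1/4] . (a_B, a_C, a_D, a_E) = 1/5
  [-1/10, 0, -7/20, 4/5] . (a_B, a_C, a_D, a_E) = 3/20

Solving yields:
  a_B = 215/411
  a_C = 1/2
  a_D = 85/137
  a_E = 431/822

Starting state is C, so the absorption probability is a_C = 1/2.

Answer: 1/2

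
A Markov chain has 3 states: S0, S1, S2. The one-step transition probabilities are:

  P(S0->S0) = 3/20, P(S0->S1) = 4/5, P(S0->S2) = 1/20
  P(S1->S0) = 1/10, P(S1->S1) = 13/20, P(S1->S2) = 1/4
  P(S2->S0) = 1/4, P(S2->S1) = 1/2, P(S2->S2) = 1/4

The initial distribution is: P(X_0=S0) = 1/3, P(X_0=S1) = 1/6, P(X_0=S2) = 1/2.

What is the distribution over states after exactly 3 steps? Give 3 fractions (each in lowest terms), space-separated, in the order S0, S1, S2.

Propagating the distribution step by step (d_{t+1} = d_t * P):
d_0 = (S0=1/3, S1=1/6, S2=1/2)
  d_1[S0] = 1/3*3/20 + 1/6*1/10 + 1/2*1/4 = 23/120
  d_1[S1] = 1/3*4/5 + 1/6*13/20 + 1/2*1/2 = 5/8
  d_1[S2] = 1/3*1/20 + 1/6*1/4 + 1/2*1/4 = 11/60
d_1 = (S0=23/120, S1=5/8, S2=11/60)
  d_2[S0] = 23/120*3/20 + 5/8*1/10 + 11/60*1/4 = 329/2400
  d_2[S1] = 23/120*4/5 + 5/8*13/20 + 11/60*1/2 = 521/800
  d_2[S2] = 23/120*1/20 + 5/8*1/4 + 11/60*1/4 = 127/600
d_2 = (S0=329/2400, S1=521/800, S2=127/600)
  d_3[S0] = 329/2400*3/20 + 521/800*1/10 + 127/600*1/4 = 6653/48000
  d_3[S1] = 329/2400*4/5 + 521/800*13/20 + 127/600*1/2 = 10221/16000
  d_3[S2] = 329/2400*1/20 + 521/800*1/4 + 127/600*1/4 = 2671/12000
d_3 = (S0=6653/48000, S1=10221/16000, S2=2671/12000)

Answer: 6653/48000 10221/16000 2671/12000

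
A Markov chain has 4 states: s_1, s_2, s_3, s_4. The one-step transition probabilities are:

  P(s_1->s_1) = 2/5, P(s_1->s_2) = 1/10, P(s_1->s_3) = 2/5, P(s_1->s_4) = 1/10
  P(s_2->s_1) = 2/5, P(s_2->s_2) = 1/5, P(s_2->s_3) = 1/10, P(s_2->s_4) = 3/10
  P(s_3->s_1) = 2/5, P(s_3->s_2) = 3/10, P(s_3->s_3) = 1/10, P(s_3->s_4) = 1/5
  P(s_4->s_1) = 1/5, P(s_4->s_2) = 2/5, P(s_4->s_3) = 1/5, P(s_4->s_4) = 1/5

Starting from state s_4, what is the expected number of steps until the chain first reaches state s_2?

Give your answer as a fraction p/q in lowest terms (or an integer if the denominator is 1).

Let h_i = expected steps to first reach s_2 from state i.
Boundary: h_s_2 = 0.
First-step equations for the other states:
  h_s_1 = 1 + 2/5*h_s_1 + 1/10*h_s_2 + 2/5*h_s_3 + 1/10*h_s_4
  h_s_3 = 1 + 2/5*h_s_1 + 3/10*h_s_2 + 1/10*h_s_3 + 1/5*h_s_4
  h_s_4 = 1 + 1/5*h_s_1 + 2/5*h_s_2 + 1/5*h_s_3 + 1/5*h_s_4

Substituting h_s_2 = 0 and rearranging gives the linear system (I - Q) h = 1:
  [3/5, -2/5, -1/10] . (h_s_1, h_s_3, h_s_4) = 1
  [-2/5, 9/10, -1/5] . (h_s_1, h_s_3, h_s_4) = 1
  [-1/5, -1/5, 4/5] . (h_s_1, h_s_3, h_s_4) = 1

Solving yields:
  h_s_1 = 5
  h_s_3 = 70/17
  h_s_4 = 60/17

Starting state is s_4, so the expected hitting time is h_s_4 = 60/17.

Answer: 60/17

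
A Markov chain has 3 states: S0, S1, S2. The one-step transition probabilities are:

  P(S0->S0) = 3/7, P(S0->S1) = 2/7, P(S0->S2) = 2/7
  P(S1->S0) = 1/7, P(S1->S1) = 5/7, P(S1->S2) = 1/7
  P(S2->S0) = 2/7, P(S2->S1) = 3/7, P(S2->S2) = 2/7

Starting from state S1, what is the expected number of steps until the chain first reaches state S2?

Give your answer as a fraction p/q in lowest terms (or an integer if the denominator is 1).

Let h_i = expected steps to first reach S2 from state i.
Boundary: h_S2 = 0.
First-step equations for the other states:
  h_S0 = 1 + 3/7*h_S0 + 2/7*h_S1 + 2/7*h_S2
  h_S1 = 1 + 1/7*h_S0 + 5/7*h_S1 + 1/7*h_S2

Substituting h_S2 = 0 and rearranging gives the linear system (I - Q) h = 1:
  [4/7, -2/7] . (h_S0, h_S1) = 1
  [-1/7, 2/7] . (h_S0, h_S1) = 1

Solving yields:
  h_S0 = 14/3
  h_S1 = 35/6

Starting state is S1, so the expected hitting time is h_S1 = 35/6.

Answer: 35/6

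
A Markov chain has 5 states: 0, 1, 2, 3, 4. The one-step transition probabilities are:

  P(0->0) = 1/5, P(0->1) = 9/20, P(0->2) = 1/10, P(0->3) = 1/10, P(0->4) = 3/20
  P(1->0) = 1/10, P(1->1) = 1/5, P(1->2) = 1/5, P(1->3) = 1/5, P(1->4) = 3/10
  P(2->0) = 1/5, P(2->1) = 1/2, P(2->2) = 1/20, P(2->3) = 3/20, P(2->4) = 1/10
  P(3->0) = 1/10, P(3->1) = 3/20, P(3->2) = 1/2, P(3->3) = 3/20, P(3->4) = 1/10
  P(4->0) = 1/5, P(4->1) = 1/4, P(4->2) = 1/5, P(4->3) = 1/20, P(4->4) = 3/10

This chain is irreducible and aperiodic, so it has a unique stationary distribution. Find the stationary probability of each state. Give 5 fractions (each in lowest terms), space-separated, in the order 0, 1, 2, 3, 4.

The stationary distribution satisfies pi = pi * P, i.e.:
  pi_0 = 1/5*pi_0 + 1/10*pi_1 + 1/5*pi_2 + 1/10*pi_3 + 1/5*pi_4
  pi_1 = 9/20*pi_0 + 1/5*pi_1 + 1/2*pi_2 + 3/20*pi_3 + 1/4*pi_4
  pi_2 = 1/10*pi_0 + 1/5*pi_1 + 1/20*pi_2 + 1/2*pi_3 + 1/5*pi_4
  pi_3 = 1/10*pi_0 + 1/5*pi_1 + 3/20*pi_2 + 3/20*pi_3 + 1/20*pi_4
  pi_4 = 3/20*pi_0 + 3/10*pi_1 + 1/10*pi_2 + 1/10*pi_3 + 3/10*pi_4
with normalization: pi_0 + pi_1 + pi_2 + pi_3 + pi_4 = 1.

Using the first 4 balance equations plus normalization, the linear system A*pi = b is:
  [-4/5, 1/10, 1/5, 1/10, 1/5] . pi = 0
  [9/20, -4/5, 1/2, 3/20, 1/4] . pi = 0
  [1/10, 1/5, -19/20, 1/2, 1/5] . pi = 0
  [1/10, 1/5, 3/20, -17/20, 1/20] . pi = 0
  [1, 1, 1, 1, 1] . pi = 1

Solving yields:
  pi_0 = 13586/86965
  pi_1 = 26221/86965
  pi_2 = 17034/86965
  pi_3 = 11849/86965
  pi_4 = 3655/17393

Verification (pi * P):
  13586/86965*1/5 + 26221/86965*1/10 + 17034/86965*1/5 + 11849/86965*1/10 + 3655/17393*1/5 = 13586/86965 = pi_0  (ok)
  13586/86965*9/20 + 26221/86965*1/5 + 17034/86965*1/2 + 11849/86965*3/20 + 3655/17393*1/4 = 26221/86965 = pi_1  (ok)
  13586/86965*1/10 + 26221/86965*1/5 + 17034/86965*1/20 + 11849/86965*1/2 + 3655/17393*1/5 = 17034/86965 = pi_2  (ok)
  13586/86965*1/10 + 26221/86965*1/5 + 17034/86965*3/20 + 11849/86965*3/20 + 3655/17393*1/20 = 11849/86965 = pi_3  (ok)
  13586/86965*3/20 + 26221/86965*3/10 + 17034/86965*1/10 + 11849/86965*1/10 + 3655/17393*3/10 = 3655/17393 = pi_4  (ok)

Answer: 13586/86965 26221/86965 17034/86965 11849/86965 3655/17393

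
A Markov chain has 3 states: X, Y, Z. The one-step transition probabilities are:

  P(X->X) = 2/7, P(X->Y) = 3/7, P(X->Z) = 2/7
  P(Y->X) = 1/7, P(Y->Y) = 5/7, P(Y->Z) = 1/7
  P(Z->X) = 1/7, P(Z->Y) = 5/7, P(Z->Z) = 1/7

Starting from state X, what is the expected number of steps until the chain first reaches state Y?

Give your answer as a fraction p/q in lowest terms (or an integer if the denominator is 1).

Answer: 2

Derivation:
Let h_i = expected steps to first reach Y from state i.
Boundary: h_Y = 0.
First-step equations for the other states:
  h_X = 1 + 2/7*h_X + 3/7*h_Y + 2/7*h_Z
  h_Z = 1 + 1/7*h_X + 5/7*h_Y + 1/7*h_Z

Substituting h_Y = 0 and rearranging gives the linear system (I - Q) h = 1:
  [5/7, -2/7] . (h_X, h_Z) = 1
  [-1/7, 6/7] . (h_X, h_Z) = 1

Solving yields:
  h_X = 2
  h_Z = 3/2

Starting state is X, so the expected hitting time is h_X = 2.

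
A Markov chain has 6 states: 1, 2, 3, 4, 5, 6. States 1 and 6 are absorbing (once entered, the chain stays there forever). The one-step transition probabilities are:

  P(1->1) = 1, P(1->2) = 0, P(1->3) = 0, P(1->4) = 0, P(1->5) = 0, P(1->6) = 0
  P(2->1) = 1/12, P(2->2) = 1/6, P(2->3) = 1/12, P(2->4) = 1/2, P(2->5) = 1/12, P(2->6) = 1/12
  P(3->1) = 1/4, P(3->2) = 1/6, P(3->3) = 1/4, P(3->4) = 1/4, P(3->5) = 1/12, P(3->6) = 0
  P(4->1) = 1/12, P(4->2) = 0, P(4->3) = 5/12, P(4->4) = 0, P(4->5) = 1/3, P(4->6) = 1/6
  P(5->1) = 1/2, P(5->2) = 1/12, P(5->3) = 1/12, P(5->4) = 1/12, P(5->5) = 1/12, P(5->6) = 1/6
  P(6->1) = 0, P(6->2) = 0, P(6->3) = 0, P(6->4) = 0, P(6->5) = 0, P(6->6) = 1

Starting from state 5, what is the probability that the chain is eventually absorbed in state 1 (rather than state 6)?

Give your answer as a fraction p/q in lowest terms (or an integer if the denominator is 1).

Answer: 6026/8219

Derivation:
Let a_i = P(absorbed in 1 | start in state i).
Boundary conditions: a_1 = 1, a_6 = 0.
For each transient state i, a_i = sum_j P(i->j) * a_j:
  a_2 = 1/12*a_1 + 1/6*a_2 + 1/12*a_3 + 1/2*a_4 + 1/12*a_5 + 1/12*a_6
  a_3 = 1/4*a_1 + 1/6*a_2 + 1/4*a_3 + 1/4*a_4 + 1/12*a_5 + 0*a_6
  a_4 = 1/12*a_1 + 0*a_2 + 5/12*a_3 + 0*a_4 + 1/3*a_5 + 1/6*a_6
  a_5 = 1/2*a_1 + 1/12*a_2 + 1/12*a_3 + 1/12*a_4 + 1/12*a_5 + 1/6*a_6

Substituting a_1 = 1 and a_6 = 0, rearrange to (I - Q) a = r where r[i] = P(i -> 1):
  [5/6, -1/12, -1/2, -1/12] . (a_2, a_3, a_4, a_5) = 1/12
  [-1/6, 3/4, -1/4, -1/12] . (a_2, a_3, a_4, a_5) = 1/4
  [0, -5/12, 1, -1/3] . (a_2, a_3, a_4, a_5) = 1/12
  [-1/12, -1/12, -1/12, 11/12] . (a_2, a_3, a_4, a_5) = 1/2

Solving yields:
  a_2 = 5267/8219
  a_3 = 6361/8219
  a_4 = 5344/8219
  a_5 = 6026/8219

Starting state is 5, so the absorption probability is a_5 = 6026/8219.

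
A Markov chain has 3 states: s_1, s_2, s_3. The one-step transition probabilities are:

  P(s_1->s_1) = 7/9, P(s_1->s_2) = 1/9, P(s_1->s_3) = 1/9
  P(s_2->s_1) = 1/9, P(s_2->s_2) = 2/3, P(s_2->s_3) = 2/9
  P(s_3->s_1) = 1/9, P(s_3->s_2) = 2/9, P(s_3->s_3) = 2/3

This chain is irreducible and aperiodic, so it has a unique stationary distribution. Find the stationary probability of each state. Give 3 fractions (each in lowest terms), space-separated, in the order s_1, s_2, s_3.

Answer: 1/3 1/3 1/3

Derivation:
The stationary distribution satisfies pi = pi * P, i.e.:
  pi_s_1 = 7/9*pi_s_1 + 1/9*pi_s_2 + 1/9*pi_s_3
  pi_s_2 = 1/9*pi_s_1 + 2/3*pi_s_2 + 2/9*pi_s_3
  pi_s_3 = 1/9*pi_s_1 + 2/9*pi_s_2 + 2/3*pi_s_3
with normalization: pi_s_1 + pi_s_2 + pi_s_3 = 1.

Using the first 2 balance equations plus normalization, the linear system A*pi = b is:
  [-2/9, 1/9, 1/9] . pi = 0
  [1/9, -1/3, 2/9] . pi = 0
  [1, 1, 1] . pi = 1

Solving yields:
  pi_s_1 = 1/3
  pi_s_2 = 1/3
  pi_s_3 = 1/3

Verification (pi * P):
  1/3*7/9 + 1/3*1/9 + 1/3*1/9 = 1/3 = pi_s_1  (ok)
  1/3*1/9 + 1/3*2/3 + 1/3*2/9 = 1/3 = pi_s_2  (ok)
  1/3*1/9 + 1/3*2/9 + 1/3*2/3 = 1/3 = pi_s_3  (ok)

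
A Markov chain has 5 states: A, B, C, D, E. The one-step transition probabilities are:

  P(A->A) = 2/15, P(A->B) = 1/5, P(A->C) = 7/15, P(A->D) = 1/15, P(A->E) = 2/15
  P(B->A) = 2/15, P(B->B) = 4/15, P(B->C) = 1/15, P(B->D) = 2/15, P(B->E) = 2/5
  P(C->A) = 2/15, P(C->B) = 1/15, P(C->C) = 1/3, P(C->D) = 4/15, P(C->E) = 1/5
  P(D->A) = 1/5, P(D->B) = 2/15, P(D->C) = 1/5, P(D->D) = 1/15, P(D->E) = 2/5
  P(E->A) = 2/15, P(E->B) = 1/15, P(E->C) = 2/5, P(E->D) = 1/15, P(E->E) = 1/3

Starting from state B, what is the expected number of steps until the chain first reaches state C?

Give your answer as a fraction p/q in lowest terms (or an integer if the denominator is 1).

Let h_i = expected steps to first reach C from state i.
Boundary: h_C = 0.
First-step equations for the other states:
  h_A = 1 + 2/15*h_A + 1/5*h_B + 7/15*h_C + 1/15*h_D + 2/15*h_E
  h_B = 1 + 2/15*h_A + 4/15*h_B + 1/15*h_C + 2/15*h_D + 2/5*h_E
  h_D = 1 + 1/5*h_A + 2/15*h_B + 1/5*h_C + 1/15*h_D + 2/5*h_E
  h_E = 1 + 2/15*h_A + 1/15*h_B + 2/5*h_C + 1/15*h_D + 1/3*h_E

Substituting h_C = 0 and rearranging gives the linear system (I - Q) h = 1:
  [13/15, -1/5, -1/15, -2/15] . (h_A, h_B, h_D, h_E) = 1
  [-2/15, 11/15, -2/15, -2/5] . (h_A, h_B, h_D, h_E) = 1
  [-1/5, -2/15, 14/15, -2/5] . (h_A, h_B, h_D, h_E) = 1
  [-2/15, -1/15, -1/15, 2/3] . (h_A, h_B, h_D, h_E) = 1

Solving yields:
  h_A = 19950/7181
  h_B = 28890/7181
  h_D = 24720/7181
  h_E = 40245/14362

Starting state is B, so the expected hitting time is h_B = 28890/7181.

Answer: 28890/7181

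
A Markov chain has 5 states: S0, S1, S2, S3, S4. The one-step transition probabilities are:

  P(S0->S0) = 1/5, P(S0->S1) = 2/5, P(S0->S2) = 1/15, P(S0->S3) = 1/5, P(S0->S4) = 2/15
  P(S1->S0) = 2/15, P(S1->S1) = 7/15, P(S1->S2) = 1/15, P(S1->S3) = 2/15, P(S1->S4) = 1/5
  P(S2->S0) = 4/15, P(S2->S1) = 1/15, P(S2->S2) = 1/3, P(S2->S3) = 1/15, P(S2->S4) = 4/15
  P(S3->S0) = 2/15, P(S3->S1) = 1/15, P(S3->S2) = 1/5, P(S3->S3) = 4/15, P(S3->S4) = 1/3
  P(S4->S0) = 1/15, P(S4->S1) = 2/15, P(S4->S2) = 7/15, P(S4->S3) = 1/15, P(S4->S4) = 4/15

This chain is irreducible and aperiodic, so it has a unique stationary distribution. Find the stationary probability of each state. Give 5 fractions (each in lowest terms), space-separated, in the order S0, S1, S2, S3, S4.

The stationary distribution satisfies pi = pi * P, i.e.:
  pi_S0 = 1/5*pi_S0 + 2/15*pi_S1 + 4/15*pi_S2 + 2/15*pi_S3 + 1/15*pi_S4
  pi_S1 = 2/5*pi_S0 + 7/15*pi_S1 + 1/15*pi_S2 + 1/15*pi_S3 + 2/15*pi_S4
  pi_S2 = 1/15*pi_S0 + 1/15*pi_S1 + 1/3*pi_S2 + 1/5*pi_S3 + 7/15*pi_S4
  pi_S3 = 1/5*pi_S0 + 2/15*pi_S1 + 1/15*pi_S2 + 4/15*pi_S3 + 1/15*pi_S4
  pi_S4 = 2/15*pi_S0 + 1/5*pi_S1 + 4/15*pi_S2 + 1/3*pi_S3 + 4/15*pi_S4
with normalization: pi_S0 + pi_S1 + pi_S2 + pi_S3 + pi_S4 = 1.

Using the first 4 balance equations plus normalization, the linear system A*pi = b is:
  [-4/5, 2/15, 4/15, 2/15, 1/15] . pi = 0
  [2/5, -8/15, 1/15, 1/15, 2/15] . pi = 0
  [1/15, 1/15, -2/3, 1/5, 7/15] . pi = 0
  [1/5, 2/15, 1/15, -11/15, 1/15] . pi = 0
  [1, 1, 1, 1, 1] . pi = 1

Solving yields:
  pi_S0 = 638/3969
  pi_S1 = 6305/27783
  pi_S2 = 755/3087
  pi_S3 = 1195/9261
  pi_S4 = 6632/27783

Verification (pi * P):
  638/3969*1/5 + 6305/27783*2/15 + 755/3087*4/15 + 1195/9261*2/15 + 6632/27783*1/15 = 638/3969 = pi_S0  (ok)
  638/3969*2/5 + 6305/27783*7/15 + 755/3087*1/15 + 1195/9261*1/15 + 6632/27783*2/15 = 6305/27783 = pi_S1  (ok)
  638/3969*1/15 + 6305/27783*1/15 + 755/3087*1/3 + 1195/9261*1/5 + 6632/27783*7/15 = 755/3087 = pi_S2  (ok)
  638/3969*1/5 + 6305/27783*2/15 + 755/3087*1/15 + 1195/9261*4/15 + 6632/27783*1/15 = 1195/9261 = pi_S3  (ok)
  638/3969*2/15 + 6305/27783*1/5 + 755/3087*4/15 + 1195/9261*1/3 + 6632/27783*4/15 = 6632/27783 = pi_S4  (ok)

Answer: 638/3969 6305/27783 755/3087 1195/9261 6632/27783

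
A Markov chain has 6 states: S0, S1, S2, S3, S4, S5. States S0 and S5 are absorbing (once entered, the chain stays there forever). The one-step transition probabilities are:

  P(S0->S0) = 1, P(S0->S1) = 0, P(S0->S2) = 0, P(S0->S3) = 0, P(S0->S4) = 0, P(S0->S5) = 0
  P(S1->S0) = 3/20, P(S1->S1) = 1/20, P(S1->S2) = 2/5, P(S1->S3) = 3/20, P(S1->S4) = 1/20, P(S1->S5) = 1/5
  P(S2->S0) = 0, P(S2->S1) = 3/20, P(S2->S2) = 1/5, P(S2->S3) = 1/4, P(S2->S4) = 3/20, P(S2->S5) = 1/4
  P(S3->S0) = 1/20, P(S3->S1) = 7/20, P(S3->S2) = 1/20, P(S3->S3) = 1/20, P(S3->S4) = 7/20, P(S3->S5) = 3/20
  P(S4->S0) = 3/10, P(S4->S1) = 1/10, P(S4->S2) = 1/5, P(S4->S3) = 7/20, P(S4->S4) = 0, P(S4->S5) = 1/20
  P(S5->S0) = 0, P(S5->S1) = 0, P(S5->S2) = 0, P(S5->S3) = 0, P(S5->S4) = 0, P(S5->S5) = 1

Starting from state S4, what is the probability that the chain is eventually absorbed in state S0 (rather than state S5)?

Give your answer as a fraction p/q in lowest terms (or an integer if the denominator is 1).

Answer: 7093/13156

Derivation:
Let a_i = P(absorbed in S0 | start in state i).
Boundary conditions: a_S0 = 1, a_S5 = 0.
For each transient state i, a_i = sum_j P(i->j) * a_j:
  a_S1 = 3/20*a_S0 + 1/20*a_S1 + 2/5*a_S2 + 3/20*a_S3 + 1/20*a_S4 + 1/5*a_S5
  a_S2 = 0*a_S0 + 3/20*a_S1 + 1/5*a_S2 + 1/4*a_S3 + 3/20*a_S4 + 1/4*a_S5
  a_S3 = 1/20*a_S0 + 7/20*a_S1 + 1/20*a_S2 + 1/20*a_S3 + 7/20*a_S4 + 3/20*a_S5
  a_S4 = 3/10*a_S0 + 1/10*a_S1 + 1/5*a_S2 + 7/20*a_S3 + 0*a_S4 + 1/20*a_S5

Substituting a_S0 = 1 and a_S5 = 0, rearrange to (I - Q) a = r where r[i] = P(i -> S0):
  [19/20, -2/5, -3/20, -1/20] . (a_S1, a_S2, a_S3, a_S4) = 3/20
  [-3/20, 4/5, -1/4, -3/20] . (a_S1, a_S2, a_S3, a_S4) = 0
  [-7/20, -1/20, 19/20, -7/20] . (a_S1, a_S2, a_S3, a_S4) = 1/20
  [-1/10, -1/5, -7/20, 1] . (a_S1, a_S2, a_S3, a_S4) = 3/10

Solving yields:
  a_S1 = 215/572
  a_S2 = 981/3289
  a_S3 = 2667/6578
  a_S4 = 7093/13156

Starting state is S4, so the absorption probability is a_S4 = 7093/13156.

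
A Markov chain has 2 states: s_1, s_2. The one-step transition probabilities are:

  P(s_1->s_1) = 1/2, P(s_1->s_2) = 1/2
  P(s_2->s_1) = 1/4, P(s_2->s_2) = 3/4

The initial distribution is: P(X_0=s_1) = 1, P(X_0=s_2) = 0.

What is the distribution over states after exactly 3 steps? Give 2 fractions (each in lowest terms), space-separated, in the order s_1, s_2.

Answer: 11/32 21/32

Derivation:
Propagating the distribution step by step (d_{t+1} = d_t * P):
d_0 = (s_1=1, s_2=0)
  d_1[s_1] = 1*1/2 + 0*1/4 = 1/2
  d_1[s_2] = 1*1/2 + 0*3/4 = 1/2
d_1 = (s_1=1/2, s_2=1/2)
  d_2[s_1] = 1/2*1/2 + 1/2*1/4 = 3/8
  d_2[s_2] = 1/2*1/2 + 1/2*3/4 = 5/8
d_2 = (s_1=3/8, s_2=5/8)
  d_3[s_1] = 3/8*1/2 + 5/8*1/4 = 11/32
  d_3[s_2] = 3/8*1/2 + 5/8*3/4 = 21/32
d_3 = (s_1=11/32, s_2=21/32)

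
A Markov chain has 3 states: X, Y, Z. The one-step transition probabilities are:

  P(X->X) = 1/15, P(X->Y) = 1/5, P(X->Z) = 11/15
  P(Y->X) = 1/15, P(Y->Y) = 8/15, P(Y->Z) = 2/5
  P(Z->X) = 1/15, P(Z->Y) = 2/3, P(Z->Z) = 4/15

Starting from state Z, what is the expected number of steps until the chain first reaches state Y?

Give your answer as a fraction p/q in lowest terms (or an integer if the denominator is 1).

Answer: 225/143

Derivation:
Let h_i = expected steps to first reach Y from state i.
Boundary: h_Y = 0.
First-step equations for the other states:
  h_X = 1 + 1/15*h_X + 1/5*h_Y + 11/15*h_Z
  h_Z = 1 + 1/15*h_X + 2/3*h_Y + 4/15*h_Z

Substituting h_Y = 0 and rearranging gives the linear system (I - Q) h = 1:
  [14/15, -11/15] . (h_X, h_Z) = 1
  [-1/15, 11/15] . (h_X, h_Z) = 1

Solving yields:
  h_X = 30/13
  h_Z = 225/143

Starting state is Z, so the expected hitting time is h_Z = 225/143.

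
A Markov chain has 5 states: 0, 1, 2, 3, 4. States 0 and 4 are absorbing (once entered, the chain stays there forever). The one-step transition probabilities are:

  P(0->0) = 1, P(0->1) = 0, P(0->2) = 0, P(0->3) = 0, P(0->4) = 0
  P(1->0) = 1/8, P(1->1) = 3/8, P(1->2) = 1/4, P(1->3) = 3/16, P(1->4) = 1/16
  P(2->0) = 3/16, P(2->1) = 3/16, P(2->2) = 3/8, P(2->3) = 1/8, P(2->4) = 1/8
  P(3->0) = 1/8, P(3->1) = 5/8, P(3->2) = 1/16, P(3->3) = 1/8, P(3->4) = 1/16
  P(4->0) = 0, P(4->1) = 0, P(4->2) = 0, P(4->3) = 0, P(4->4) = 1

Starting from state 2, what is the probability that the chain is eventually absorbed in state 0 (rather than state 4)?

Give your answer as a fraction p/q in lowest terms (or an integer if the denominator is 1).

Let a_i = P(absorbed in 0 | start in state i).
Boundary conditions: a_0 = 1, a_4 = 0.
For each transient state i, a_i = sum_j P(i->j) * a_j:
  a_1 = 1/8*a_0 + 3/8*a_1 + 1/4*a_2 + 3/16*a_3 + 1/16*a_4
  a_2 = 3/16*a_0 + 3/16*a_1 + 3/8*a_2 + 1/8*a_3 + 1/8*a_4
  a_3 = 1/8*a_0 + 5/8*a_1 + 1/16*a_2 + 1/8*a_3 + 1/16*a_4

Substituting a_0 = 1 and a_4 = 0, rearrange to (I - Q) a = r where r[i] = P(i -> 0):
  [5/8, -1/4, -3/16] . (a_1, a_2, a_3) = 1/8
  [-3/16, 5/8, -1/8] . (a_1, a_2, a_3) = 3/16
  [-5/8, -1/16, 7/8] . (a_1, a_2, a_3) = 1/8

Solving yields:
  a_1 = 529/823
  a_2 = 512/823
  a_3 = 532/823

Starting state is 2, so the absorption probability is a_2 = 512/823.

Answer: 512/823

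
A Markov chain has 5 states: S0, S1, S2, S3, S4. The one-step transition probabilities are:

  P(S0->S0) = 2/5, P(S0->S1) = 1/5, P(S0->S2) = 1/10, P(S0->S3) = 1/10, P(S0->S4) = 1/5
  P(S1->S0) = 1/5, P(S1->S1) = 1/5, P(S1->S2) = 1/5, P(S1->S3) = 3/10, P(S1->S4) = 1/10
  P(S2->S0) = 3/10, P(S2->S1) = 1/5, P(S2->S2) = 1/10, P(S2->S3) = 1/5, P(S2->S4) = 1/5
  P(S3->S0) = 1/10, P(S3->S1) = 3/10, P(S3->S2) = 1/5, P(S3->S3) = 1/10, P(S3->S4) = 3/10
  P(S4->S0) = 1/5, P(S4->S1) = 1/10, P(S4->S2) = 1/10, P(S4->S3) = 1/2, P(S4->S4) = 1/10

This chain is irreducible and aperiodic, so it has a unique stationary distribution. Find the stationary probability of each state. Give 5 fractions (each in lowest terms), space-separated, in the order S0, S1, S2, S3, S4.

Answer: 2446/10221 2090/10221 1465/10221 2339/10221 627/3407

Derivation:
The stationary distribution satisfies pi = pi * P, i.e.:
  pi_S0 = 2/5*pi_S0 + 1/5*pi_S1 + 3/10*pi_S2 + 1/10*pi_S3 + 1/5*pi_S4
  pi_S1 = 1/5*pi_S0 + 1/5*pi_S1 + 1/5*pi_S2 + 3/10*pi_S3 + 1/10*pi_S4
  pi_S2 = 1/10*pi_S0 + 1/5*pi_S1 + 1/10*pi_S2 + 1/5*pi_S3 + 1/10*pi_S4
  pi_S3 = 1/10*pi_S0 + 3/10*pi_S1 + 1/5*pi_S2 + 1/10*pi_S3 + 1/2*pi_S4
  pi_S4 = 1/5*pi_S0 + 1/10*pi_S1 + 1/5*pi_S2 + 3/10*pi_S3 + 1/10*pi_S4
with normalization: pi_S0 + pi_S1 + pi_S2 + pi_S3 + pi_S4 = 1.

Using the first 4 balance equations plus normalization, the linear system A*pi = b is:
  [-3/5, 1/5, 3/10, 1/10, 1/5] . pi = 0
  [1/5, -4/5, 1/5, 3/10, 1/10] . pi = 0
  [1/10, 1/5, -9/10, 1/5, 1/10] . pi = 0
  [1/10, 3/10, 1/5, -9/10, 1/2] . pi = 0
  [1, 1, 1, 1, 1] . pi = 1

Solving yields:
  pi_S0 = 2446/10221
  pi_S1 = 2090/10221
  pi_S2 = 1465/10221
  pi_S3 = 2339/10221
  pi_S4 = 627/3407

Verification (pi * P):
  2446/10221*2/5 + 2090/10221*1/5 + 1465/10221*3/10 + 2339/10221*1/10 + 627/3407*1/5 = 2446/10221 = pi_S0  (ok)
  2446/10221*1/5 + 2090/10221*1/5 + 1465/10221*1/5 + 2339/10221*3/10 + 627/3407*1/10 = 2090/10221 = pi_S1  (ok)
  2446/10221*1/10 + 2090/10221*1/5 + 1465/10221*1/10 + 2339/10221*1/5 + 627/3407*1/10 = 1465/10221 = pi_S2  (ok)
  2446/10221*1/10 + 2090/10221*3/10 + 1465/10221*1/5 + 2339/10221*1/10 + 627/3407*1/2 = 2339/10221 = pi_S3  (ok)
  2446/10221*1/5 + 2090/10221*1/10 + 1465/10221*1/5 + 2339/10221*3/10 + 627/3407*1/10 = 627/3407 = pi_S4  (ok)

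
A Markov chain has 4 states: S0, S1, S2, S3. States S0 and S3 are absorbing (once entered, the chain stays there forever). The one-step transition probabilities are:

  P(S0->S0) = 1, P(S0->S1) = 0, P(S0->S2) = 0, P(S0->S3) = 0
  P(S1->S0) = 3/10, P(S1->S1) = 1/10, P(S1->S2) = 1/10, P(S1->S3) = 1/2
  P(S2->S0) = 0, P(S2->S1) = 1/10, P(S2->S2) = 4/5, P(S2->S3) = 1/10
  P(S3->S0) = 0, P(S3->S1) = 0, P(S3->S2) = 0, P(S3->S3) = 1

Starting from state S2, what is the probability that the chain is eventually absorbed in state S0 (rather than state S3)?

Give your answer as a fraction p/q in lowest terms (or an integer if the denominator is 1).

Let a_i = P(absorbed in S0 | start in state i).
Boundary conditions: a_S0 = 1, a_S3 = 0.
For each transient state i, a_i = sum_j P(i->j) * a_j:
  a_S1 = 3/10*a_S0 + 1/10*a_S1 + 1/10*a_S2 + 1/2*a_S3
  a_S2 = 0*a_S0 + 1/10*a_S1 + 4/5*a_S2 + 1/10*a_S3

Substituting a_S0 = 1 and a_S3 = 0, rearrange to (I - Q) a = r where r[i] = P(i -> S0):
  [9/10, -1/10] . (a_S1, a_S2) = 3/10
  [-1/10, 1/5] . (a_S1, a_S2) = 0

Solving yields:
  a_S1 = 6/17
  a_S2 = 3/17

Starting state is S2, so the absorption probability is a_S2 = 3/17.

Answer: 3/17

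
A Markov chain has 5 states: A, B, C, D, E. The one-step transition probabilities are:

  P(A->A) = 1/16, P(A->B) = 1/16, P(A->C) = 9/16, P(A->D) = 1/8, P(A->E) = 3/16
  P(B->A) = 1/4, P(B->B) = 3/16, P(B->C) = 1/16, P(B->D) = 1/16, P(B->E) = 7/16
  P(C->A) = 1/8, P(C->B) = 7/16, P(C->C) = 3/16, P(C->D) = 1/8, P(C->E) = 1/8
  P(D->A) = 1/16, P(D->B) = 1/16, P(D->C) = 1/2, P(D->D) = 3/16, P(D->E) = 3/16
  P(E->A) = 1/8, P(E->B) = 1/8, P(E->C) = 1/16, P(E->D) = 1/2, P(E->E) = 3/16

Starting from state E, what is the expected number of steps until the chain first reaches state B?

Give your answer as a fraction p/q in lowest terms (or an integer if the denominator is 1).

Answer: 89280/16511

Derivation:
Let h_i = expected steps to first reach B from state i.
Boundary: h_B = 0.
First-step equations for the other states:
  h_A = 1 + 1/16*h_A + 1/16*h_B + 9/16*h_C + 1/8*h_D + 3/16*h_E
  h_C = 1 + 1/8*h_A + 7/16*h_B + 3/16*h_C + 1/8*h_D + 1/8*h_E
  h_D = 1 + 1/16*h_A + 1/16*h_B + 1/2*h_C + 3/16*h_D + 3/16*h_E
  h_E = 1 + 1/8*h_A + 1/8*h_B + 1/16*h_C + 1/2*h_D + 3/16*h_E

Substituting h_B = 0 and rearranging gives the linear system (I - Q) h = 1:
  [15/16, -9/16, -1/8, -3/16] . (h_A, h_C, h_D, h_E) = 1
  [-1/8, 13/16, -1/8, -1/8] . (h_A, h_C, h_D, h_E) = 1
  [-1/16, -1/2, 13/16, -3/16] . (h_A, h_C, h_D, h_E) = 1
  [-1/8, -1/16, -1/2, 13/16] . (h_A, h_C, h_D, h_E) = 1

Solving yields:
  h_A = 82464/16511
  h_C = 5424/1501
  h_D = 83984/16511
  h_E = 89280/16511

Starting state is E, so the expected hitting time is h_E = 89280/16511.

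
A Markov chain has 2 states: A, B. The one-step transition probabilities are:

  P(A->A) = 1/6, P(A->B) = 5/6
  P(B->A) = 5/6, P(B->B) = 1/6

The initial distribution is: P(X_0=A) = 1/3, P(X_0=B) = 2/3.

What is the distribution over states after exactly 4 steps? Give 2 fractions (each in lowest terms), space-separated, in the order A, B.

Propagating the distribution step by step (d_{t+1} = d_t * P):
d_0 = (A=1/3, B=2/3)
  d_1[A] = 1/3*1/6 + 2/3*5/6 = 11/18
  d_1[B] = 1/3*5/6 + 2/3*1/6 = 7/18
d_1 = (A=11/18, B=7/18)
  d_2[A] = 11/18*1/6 + 7/18*5/6 = 23/54
  d_2[B] = 11/18*5/6 + 7/18*1/6 = 31/54
d_2 = (A=23/54, B=31/54)
  d_3[A] = 23/54*1/6 + 31/54*5/6 = 89/162
  d_3[B] = 23/54*5/6 + 31/54*1/6 = 73/162
d_3 = (A=89/162, B=73/162)
  d_4[A] = 89/162*1/6 + 73/162*5/6 = 227/486
  d_4[B] = 89/162*5/6 + 73/162*1/6 = 259/486
d_4 = (A=227/486, B=259/486)

Answer: 227/486 259/486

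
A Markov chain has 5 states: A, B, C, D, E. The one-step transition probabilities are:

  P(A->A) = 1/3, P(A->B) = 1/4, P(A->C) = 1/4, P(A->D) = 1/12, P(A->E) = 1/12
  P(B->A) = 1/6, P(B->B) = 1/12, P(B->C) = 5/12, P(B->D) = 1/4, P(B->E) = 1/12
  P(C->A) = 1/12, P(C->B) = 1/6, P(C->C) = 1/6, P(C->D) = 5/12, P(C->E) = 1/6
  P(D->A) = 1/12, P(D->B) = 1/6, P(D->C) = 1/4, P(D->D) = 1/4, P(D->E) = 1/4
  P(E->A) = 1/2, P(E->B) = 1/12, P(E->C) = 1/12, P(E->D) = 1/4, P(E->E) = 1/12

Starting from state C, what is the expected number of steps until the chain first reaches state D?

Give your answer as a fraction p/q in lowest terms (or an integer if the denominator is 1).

Let h_i = expected steps to first reach D from state i.
Boundary: h_D = 0.
First-step equations for the other states:
  h_A = 1 + 1/3*h_A + 1/4*h_B + 1/4*h_C + 1/12*h_D + 1/12*h_E
  h_B = 1 + 1/6*h_A + 1/12*h_B + 5/12*h_C + 1/4*h_D + 1/12*h_E
  h_C = 1 + 1/12*h_A + 1/6*h_B + 1/6*h_C + 5/12*h_D + 1/6*h_E
  h_E = 1 + 1/2*h_A + 1/12*h_B + 1/12*h_C + 1/4*h_D + 1/12*h_E

Substituting h_D = 0 and rearranging gives the linear system (I - Q) h = 1:
  [2/3, -1/4, -1/4, -1/12] . (h_A, h_B, h_C, h_E) = 1
  [-1/6, 11/12, -5/12, -1/12] . (h_A, h_B, h_C, h_E) = 1
  [-1/12, -1/6, 5/6, -1/6] . (h_A, h_B, h_C, h_E) = 1
  [-1/2, -1/12, -1/12, 11/12] . (h_A, h_B, h_C, h_E) = 1

Solving yields:
  h_A = 420/89
  h_B = 342/89
  h_C = 294/89
  h_E = 384/89

Starting state is C, so the expected hitting time is h_C = 294/89.

Answer: 294/89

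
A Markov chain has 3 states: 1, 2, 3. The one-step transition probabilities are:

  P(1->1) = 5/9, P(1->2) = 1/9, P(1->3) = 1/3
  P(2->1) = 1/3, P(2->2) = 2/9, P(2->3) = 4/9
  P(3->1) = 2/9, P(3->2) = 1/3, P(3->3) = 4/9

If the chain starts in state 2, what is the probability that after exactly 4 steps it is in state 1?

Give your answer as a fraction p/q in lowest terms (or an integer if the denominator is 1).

Computing P^4 by repeated multiplication:
P^1 =
  1: [5/9, 1/9, 1/3]
  2: [1/3, 2/9, 4/9]
  3: [2/9, 1/3, 4/9]
P^2 =
  1: [34/81, 16/81, 31/81]
  2: [29/81, 19/81, 11/27]
  3: [1/3, 20/81, 34/81]
P^3 =
  1: [280/729, 53/243, 290/729]
  2: [268/729, 166/729, 295/729]
  3: [263/729, 169/729, 11/27]
P^4 =
  1: [91/243, 1468/6561, 2636/6561]
  2: [2428/6561, 55/243, 2648/6561]
  3: [2416/6561, 1492/6561, 2653/6561]

(P^4)[2 -> 1] = 2428/6561

Answer: 2428/6561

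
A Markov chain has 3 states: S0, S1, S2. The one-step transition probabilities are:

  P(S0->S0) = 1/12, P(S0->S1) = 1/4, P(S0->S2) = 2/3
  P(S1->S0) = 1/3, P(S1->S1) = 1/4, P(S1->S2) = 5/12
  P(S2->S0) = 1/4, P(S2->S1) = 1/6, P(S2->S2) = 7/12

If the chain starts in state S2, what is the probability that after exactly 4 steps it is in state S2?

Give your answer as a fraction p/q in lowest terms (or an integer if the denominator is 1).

Answer: 11795/20736

Derivation:
Computing P^4 by repeated multiplication:
P^1 =
  S0: [1/12, 1/4, 2/3]
  S1: [1/3, 1/4, 5/12]
  S2: [1/4, 1/6, 7/12]
P^2 =
  S0: [37/144, 7/36, 79/144]
  S1: [31/144, 31/144, 41/72]
  S2: [2/9, 29/144, 83/144]
P^3 =
  S0: [193/864, 353/1728, 989/1728]
  S1: [401/1728, 175/864, 977/1728]
  S2: [397/1728, 349/1728, 491/864]
P^4 =
  S0: [4765/20736, 4195/20736, 46/81]
  S1: [1183/5184, 4207/20736, 11797/20736]
  S2: [4739/20736, 2101/10368, 11795/20736]

(P^4)[S2 -> S2] = 11795/20736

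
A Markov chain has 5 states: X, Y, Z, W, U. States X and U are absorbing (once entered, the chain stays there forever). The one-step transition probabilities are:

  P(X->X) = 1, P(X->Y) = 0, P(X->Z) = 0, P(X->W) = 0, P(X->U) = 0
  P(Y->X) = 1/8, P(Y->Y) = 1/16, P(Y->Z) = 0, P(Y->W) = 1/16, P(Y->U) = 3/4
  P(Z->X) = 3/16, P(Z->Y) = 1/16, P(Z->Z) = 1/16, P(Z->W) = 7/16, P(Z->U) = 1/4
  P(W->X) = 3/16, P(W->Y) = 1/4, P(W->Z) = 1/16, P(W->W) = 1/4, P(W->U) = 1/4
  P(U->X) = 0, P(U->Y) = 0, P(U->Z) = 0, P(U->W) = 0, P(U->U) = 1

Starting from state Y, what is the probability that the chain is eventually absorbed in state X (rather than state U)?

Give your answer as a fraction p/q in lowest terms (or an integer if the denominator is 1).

Answer: 197/1267

Derivation:
Let a_i = P(absorbed in X | start in state i).
Boundary conditions: a_X = 1, a_U = 0.
For each transient state i, a_i = sum_j P(i->j) * a_j:
  a_Y = 1/8*a_X + 1/16*a_Y + 0*a_Z + 1/16*a_W + 3/4*a_U
  a_Z = 3/16*a_X + 1/16*a_Y + 1/16*a_Z + 7/16*a_W + 1/4*a_U
  a_W = 3/16*a_X + 1/4*a_Y + 1/16*a_Z + 1/4*a_W + 1/4*a_U

Substituting a_X = 1 and a_U = 0, rearrange to (I - Q) a = r where r[i] = P(i -> X):
  [15/16, 0, -1/16] . (a_Y, a_Z, a_W) = 1/8
  [-1/16, 15/16, -7/16] . (a_Y, a_Z, a_W) = 3/16
  [-1/4, -1/16, 3/4] . (a_Y, a_Z, a_W) = 3/16

Solving yields:
  a_Y = 197/1267
  a_Z = 463/1267
  a_W = 421/1267

Starting state is Y, so the absorption probability is a_Y = 197/1267.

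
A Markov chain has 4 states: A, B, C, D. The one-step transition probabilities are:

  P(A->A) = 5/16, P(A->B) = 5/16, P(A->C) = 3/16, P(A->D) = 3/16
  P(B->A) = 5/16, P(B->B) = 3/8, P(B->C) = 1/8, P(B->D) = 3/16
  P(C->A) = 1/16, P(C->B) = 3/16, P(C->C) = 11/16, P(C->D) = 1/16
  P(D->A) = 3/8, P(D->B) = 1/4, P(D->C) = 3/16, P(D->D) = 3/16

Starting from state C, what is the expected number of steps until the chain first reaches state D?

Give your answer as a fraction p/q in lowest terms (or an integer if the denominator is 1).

Answer: 1184/137

Derivation:
Let h_i = expected steps to first reach D from state i.
Boundary: h_D = 0.
First-step equations for the other states:
  h_A = 1 + 5/16*h_A + 5/16*h_B + 3/16*h_C + 3/16*h_D
  h_B = 1 + 5/16*h_A + 3/8*h_B + 1/8*h_C + 3/16*h_D
  h_C = 1 + 1/16*h_A + 3/16*h_B + 11/16*h_C + 1/16*h_D

Substituting h_D = 0 and rearranging gives the linear system (I - Q) h = 1:
  [11/16, -5/16, -3/16] . (h_A, h_B, h_C) = 1
  [-5/16, 5/8, -1/8] . (h_A, h_B, h_C) = 1
  [-1/16, -3/16, 5/16] . (h_A, h_B, h_C) = 1

Solving yields:
  h_A = 944/137
  h_B = 928/137
  h_C = 1184/137

Starting state is C, so the expected hitting time is h_C = 1184/137.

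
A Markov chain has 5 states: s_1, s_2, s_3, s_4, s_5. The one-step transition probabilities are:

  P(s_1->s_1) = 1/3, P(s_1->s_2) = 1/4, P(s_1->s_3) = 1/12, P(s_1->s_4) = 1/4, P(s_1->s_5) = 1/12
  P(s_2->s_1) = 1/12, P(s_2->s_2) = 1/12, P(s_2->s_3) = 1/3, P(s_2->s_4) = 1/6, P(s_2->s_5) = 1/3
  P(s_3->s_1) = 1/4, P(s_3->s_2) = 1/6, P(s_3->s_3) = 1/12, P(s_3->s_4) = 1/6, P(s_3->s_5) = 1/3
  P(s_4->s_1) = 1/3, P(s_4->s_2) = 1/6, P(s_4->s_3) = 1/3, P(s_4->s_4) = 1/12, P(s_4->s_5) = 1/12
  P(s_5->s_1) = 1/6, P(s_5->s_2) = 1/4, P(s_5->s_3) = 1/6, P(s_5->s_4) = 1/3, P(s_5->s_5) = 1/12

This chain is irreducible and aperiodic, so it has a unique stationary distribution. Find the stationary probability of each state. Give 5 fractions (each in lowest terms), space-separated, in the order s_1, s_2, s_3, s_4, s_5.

The stationary distribution satisfies pi = pi * P, i.e.:
  pi_s_1 = 1/3*pi_s_1 + 1/12*pi_s_2 + 1/4*pi_s_3 + 1/3*pi_s_4 + 1/6*pi_s_5
  pi_s_2 = 1/4*pi_s_1 + 1/12*pi_s_2 + 1/6*pi_s_3 + 1/6*pi_s_4 + 1/4*pi_s_5
  pi_s_3 = 1/12*pi_s_1 + 1/3*pi_s_2 + 1/12*pi_s_3 + 1/3*pi_s_4 + 1/6*pi_s_5
  pi_s_4 = 1/4*pi_s_1 + 1/6*pi_s_2 + 1/6*pi_s_3 + 1/12*pi_s_4 + 1/3*pi_s_5
  pi_s_5 = 1/12*pi_s_1 + 1/3*pi_s_2 + 1/3*pi_s_3 + 1/12*pi_s_4 + 1/12*pi_s_5
with normalization: pi_s_1 + pi_s_2 + pi_s_3 + pi_s_4 + pi_s_5 = 1.

Using the first 4 balance equations plus normalization, the linear system A*pi = b is:
  [-2/3, 1/12, 1/4, 1/3, 1/6] . pi = 0
  [1/4, -11/12, 1/6, 1/6, 1/4] . pi = 0
  [1/12, 1/3, -11/12, 1/3, 1/6] . pi = 0
  [1/4, 1/6, 1/6, -11/12, 1/3] . pi = 0
  [1, 1, 1, 1, 1] . pi = 1

Solving yields:
  pi_s_1 = 6839/28398
  pi_s_2 = 5285/28398
  pi_s_3 = 1843/9466
  pi_s_4 = 5675/28398
  pi_s_5 = 845/4733

Verification (pi * P):
  6839/28398*1/3 + 5285/28398*1/12 + 1843/9466*1/4 + 5675/28398*1/3 + 845/4733*1/6 = 6839/28398 = pi_s_1  (ok)
  6839/28398*1/4 + 5285/28398*1/12 + 1843/9466*1/6 + 5675/28398*1/6 + 845/4733*1/4 = 5285/28398 = pi_s_2  (ok)
  6839/28398*1/12 + 5285/28398*1/3 + 1843/9466*1/12 + 5675/28398*1/3 + 845/4733*1/6 = 1843/9466 = pi_s_3  (ok)
  6839/28398*1/4 + 5285/28398*1/6 + 1843/9466*1/6 + 5675/28398*1/12 + 845/4733*1/3 = 5675/28398 = pi_s_4  (ok)
  6839/28398*1/12 + 5285/28398*1/3 + 1843/9466*1/3 + 5675/28398*1/12 + 845/4733*1/12 = 845/4733 = pi_s_5  (ok)

Answer: 6839/28398 5285/28398 1843/9466 5675/28398 845/4733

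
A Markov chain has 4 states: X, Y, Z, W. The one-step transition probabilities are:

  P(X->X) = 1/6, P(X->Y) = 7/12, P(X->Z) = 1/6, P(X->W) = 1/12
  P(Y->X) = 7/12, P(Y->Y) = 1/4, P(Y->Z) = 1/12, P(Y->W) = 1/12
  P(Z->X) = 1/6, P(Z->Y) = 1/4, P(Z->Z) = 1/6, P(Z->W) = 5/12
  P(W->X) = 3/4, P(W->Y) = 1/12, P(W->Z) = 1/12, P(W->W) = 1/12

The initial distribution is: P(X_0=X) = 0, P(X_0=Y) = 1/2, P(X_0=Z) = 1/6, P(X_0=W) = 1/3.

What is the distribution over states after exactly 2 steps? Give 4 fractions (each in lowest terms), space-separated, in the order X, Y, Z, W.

Answer: 71/216 5/12 5/36 25/216

Derivation:
Propagating the distribution step by step (d_{t+1} = d_t * P):
d_0 = (X=0, Y=1/2, Z=1/6, W=1/3)
  d_1[X] = 0*1/6 + 1/2*7/12 + 1/6*1/6 + 1/3*3/4 = 41/72
  d_1[Y] = 0*7/12 + 1/2*1/4 + 1/6*1/4 + 1/3*1/12 = 7/36
  d_1[Z] = 0*1/6 + 1/2*1/12 + 1/6*1/6 + 1/3*1/12 = 7/72
  d_1[W] = 0*1/12 + 1/2*1/12 + 1/6*5/12 + 1/3*1/12 = 5/36
d_1 = (X=41/72, Y=7/36, Z=7/72, W=5/36)
  d_2[X] = 41/72*1/6 + 7/36*7/12 + 7/72*1/6 + 5/36*3/4 = 71/216
  d_2[Y] = 41/72*7/12 + 7/36*1/4 + 7/72*1/4 + 5/36*1/12 = 5/12
  d_2[Z] = 41/72*1/6 + 7/36*1/12 + 7/72*1/6 + 5/36*1/12 = 5/36
  d_2[W] = 41/72*1/12 + 7/36*1/12 + 7/72*5/12 + 5/36*1/12 = 25/216
d_2 = (X=71/216, Y=5/12, Z=5/36, W=25/216)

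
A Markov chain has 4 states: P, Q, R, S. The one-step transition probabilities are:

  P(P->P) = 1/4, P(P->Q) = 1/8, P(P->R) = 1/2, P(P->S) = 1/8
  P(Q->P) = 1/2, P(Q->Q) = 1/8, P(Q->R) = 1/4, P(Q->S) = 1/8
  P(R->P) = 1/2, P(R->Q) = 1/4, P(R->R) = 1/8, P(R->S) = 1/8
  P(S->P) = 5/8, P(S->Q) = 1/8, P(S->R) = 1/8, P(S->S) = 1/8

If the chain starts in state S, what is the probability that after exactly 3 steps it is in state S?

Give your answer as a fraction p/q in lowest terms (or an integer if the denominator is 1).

Answer: 1/8

Derivation:
Computing P^3 by repeated multiplication:
P^1 =
  P: [1/4, 1/8, 1/2, 1/8]
  Q: [1/2, 1/8, 1/4, 1/8]
  R: [1/2, 1/4, 1/8, 1/8]
  S: [5/8, 1/8, 1/8, 1/8]
P^2 =
  P: [29/64, 3/16, 15/64, 1/8]
  Q: [25/64, 5/32, 21/64, 1/8]
  R: [25/64, 9/64, 11/32, 1/8]
  S: [23/64, 9/64, 3/8, 1/8]
P^3 =
  P: [103/256, 79/512, 163/512, 1/8]
  Q: [107/256, 85/512, 149/512, 1/8]
  R: [107/256, 43/256, 37/128, 1/8]
  S: [109/256, 11/64, 71/256, 1/8]

(P^3)[S -> S] = 1/8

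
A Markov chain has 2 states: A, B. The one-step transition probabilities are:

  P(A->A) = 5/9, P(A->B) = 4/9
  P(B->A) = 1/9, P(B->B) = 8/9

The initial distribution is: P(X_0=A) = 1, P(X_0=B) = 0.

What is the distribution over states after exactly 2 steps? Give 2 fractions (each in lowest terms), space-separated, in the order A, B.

Answer: 29/81 52/81

Derivation:
Propagating the distribution step by step (d_{t+1} = d_t * P):
d_0 = (A=1, B=0)
  d_1[A] = 1*5/9 + 0*1/9 = 5/9
  d_1[B] = 1*4/9 + 0*8/9 = 4/9
d_1 = (A=5/9, B=4/9)
  d_2[A] = 5/9*5/9 + 4/9*1/9 = 29/81
  d_2[B] = 5/9*4/9 + 4/9*8/9 = 52/81
d_2 = (A=29/81, B=52/81)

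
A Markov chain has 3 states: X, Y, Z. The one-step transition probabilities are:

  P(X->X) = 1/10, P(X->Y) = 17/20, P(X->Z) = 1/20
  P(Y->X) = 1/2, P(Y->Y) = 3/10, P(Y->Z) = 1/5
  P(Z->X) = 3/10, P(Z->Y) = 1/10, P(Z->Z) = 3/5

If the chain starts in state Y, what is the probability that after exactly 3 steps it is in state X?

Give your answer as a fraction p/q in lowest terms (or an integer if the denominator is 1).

Computing P^3 by repeated multiplication:
P^1 =
  X: [1/10, 17/20, 1/20]
  Y: [1/2, 3/10, 1/5]
  Z: [3/10, 1/10, 3/5]
P^2 =
  X: [9/20, 69/200, 41/200]
  Y: [13/50, 107/200, 41/200]
  Z: [13/50, 69/200, 79/200]
P^3 =
  X: [279/1000, 1013/2000, 429/2000]
  Y: [71/200, 201/500, 243/1000]
  Z: [317/1000, 91/250, 319/1000]

(P^3)[Y -> X] = 71/200

Answer: 71/200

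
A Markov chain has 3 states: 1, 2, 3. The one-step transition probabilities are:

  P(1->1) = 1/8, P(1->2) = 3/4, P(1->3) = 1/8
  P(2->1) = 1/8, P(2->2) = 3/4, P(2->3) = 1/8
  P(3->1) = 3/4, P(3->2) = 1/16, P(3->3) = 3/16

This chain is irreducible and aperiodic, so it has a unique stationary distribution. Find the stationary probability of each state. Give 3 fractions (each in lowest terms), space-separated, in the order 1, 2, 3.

The stationary distribution satisfies pi = pi * P, i.e.:
  pi_1 = 1/8*pi_1 + 1/8*pi_2 + 3/4*pi_3
  pi_2 = 3/4*pi_1 + 3/4*pi_2 + 1/16*pi_3
  pi_3 = 1/8*pi_1 + 1/8*pi_2 + 3/16*pi_3
with normalization: pi_1 + pi_2 + pi_3 = 1.

Using the first 2 balance equations plus normalization, the linear system A*pi = b is:
  [-7/8, 1/8, 3/4] . pi = 0
  [3/4, -1/4, 1/16] . pi = 0
  [1, 1, 1] . pi = 1

Solving yields:
  pi_1 = 5/24
  pi_2 = 79/120
  pi_3 = 2/15

Verification (pi * P):
  5/24*1/8 + 79/120*1/8 + 2/15*3/4 = 5/24 = pi_1  (ok)
  5/24*3/4 + 79/120*3/4 + 2/15*1/16 = 79/120 = pi_2  (ok)
  5/24*1/8 + 79/120*1/8 + 2/15*3/16 = 2/15 = pi_3  (ok)

Answer: 5/24 79/120 2/15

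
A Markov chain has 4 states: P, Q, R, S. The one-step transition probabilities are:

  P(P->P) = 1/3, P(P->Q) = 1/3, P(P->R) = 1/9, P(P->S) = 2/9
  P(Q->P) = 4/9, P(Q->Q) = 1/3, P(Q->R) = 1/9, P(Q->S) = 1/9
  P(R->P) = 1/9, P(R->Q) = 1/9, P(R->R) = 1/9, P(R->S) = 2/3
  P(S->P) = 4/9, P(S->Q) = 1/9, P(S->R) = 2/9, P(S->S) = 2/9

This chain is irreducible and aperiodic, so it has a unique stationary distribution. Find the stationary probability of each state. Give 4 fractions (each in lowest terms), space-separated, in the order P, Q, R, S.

The stationary distribution satisfies pi = pi * P, i.e.:
  pi_P = 1/3*pi_P + 4/9*pi_Q + 1/9*pi_R + 4/9*pi_S
  pi_Q = 1/3*pi_P + 1/3*pi_Q + 1/9*pi_R + 1/9*pi_S
  pi_R = 1/9*pi_P + 1/9*pi_Q + 1/9*pi_R + 2/9*pi_S
  pi_S = 2/9*pi_P + 1/9*pi_Q + 2/3*pi_R + 2/9*pi_S
with normalization: pi_P + pi_Q + pi_R + pi_S = 1.

Using the first 3 balance equations plus normalization, the linear system A*pi = b is:
  [-2/3, 4/9, 1/9, 4/9] . pi = 0
  [1/3, -2/3, 1/9, 1/9] . pi = 0
  [1/9, 1/9, -8/9, 2/9] . pi = 0
  [1, 1, 1, 1] . pi = 1

Solving yields:
  pi_P = 241/673
  pi_Q = 165/673
  pi_R = 94/673
  pi_S = 173/673

Verification (pi * P):
  241/673*1/3 + 165/673*4/9 + 94/673*1/9 + 173/673*4/9 = 241/673 = pi_P  (ok)
  241/673*1/3 + 165/673*1/3 + 94/673*1/9 + 173/673*1/9 = 165/673 = pi_Q  (ok)
  241/673*1/9 + 165/673*1/9 + 94/673*1/9 + 173/673*2/9 = 94/673 = pi_R  (ok)
  241/673*2/9 + 165/673*1/9 + 94/673*2/3 + 173/673*2/9 = 173/673 = pi_S  (ok)

Answer: 241/673 165/673 94/673 173/673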